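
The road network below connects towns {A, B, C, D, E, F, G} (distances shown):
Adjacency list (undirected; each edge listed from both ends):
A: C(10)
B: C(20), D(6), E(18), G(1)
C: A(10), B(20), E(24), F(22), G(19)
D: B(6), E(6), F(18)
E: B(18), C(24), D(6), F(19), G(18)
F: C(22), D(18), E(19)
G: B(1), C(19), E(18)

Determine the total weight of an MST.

60

Sort edges by weight, then run Kruskal:
B G (1): add — endpoints in different components.
B D (6): add — endpoints in different components.
D E (6): add — endpoints in different components.
A C (10): add — endpoints in different components.
B E (18): skip — B and E already connected.
D F (18): add — endpoints in different components.
E G (18): skip — E and G already connected.
C G (19): add — endpoints in different components.
MST edges: B G, B D, D E, A C, D F, C G; total weight 1+6+6+10+18+19 = 60.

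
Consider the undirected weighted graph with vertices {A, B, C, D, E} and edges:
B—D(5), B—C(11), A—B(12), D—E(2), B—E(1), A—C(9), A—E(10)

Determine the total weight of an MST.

Kruskal's algorithm — process edges by increasing weight (ties by edge label):
B—E (1): add. Components now {A} {B,E} {C} {D}
D—E (2): add. Components now {A} {B,D,E} {C}
B—D (5): skip — B and D already connected.
A—C (9): add. Components now {A,C} {B,D,E}
A—E (10): add. Components now {A,B,C,D,E}
MST edges: B—E, D—E, A—C, A—E; total weight 1+2+9+10 = 22.

22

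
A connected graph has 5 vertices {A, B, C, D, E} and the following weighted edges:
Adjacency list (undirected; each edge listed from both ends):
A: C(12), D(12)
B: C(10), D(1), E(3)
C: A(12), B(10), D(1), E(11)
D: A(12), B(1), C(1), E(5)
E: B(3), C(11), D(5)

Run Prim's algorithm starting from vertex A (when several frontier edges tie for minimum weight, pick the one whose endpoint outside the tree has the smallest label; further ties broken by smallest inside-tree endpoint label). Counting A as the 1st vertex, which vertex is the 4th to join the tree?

B

Prim's algorithm from A:
Step 1: frontier [A-C 12, A-D 12] → take A-C (12); add C.
Step 2: frontier [A-D 12, C-D 1, B-C 10, C-E 11] → take C-D (1); add D.
Step 3: frontier [B-C 10, C-E 11, B-D 1, D-E 5] → take B-D (1); add B.
Step 4: frontier [B-E 3, C-E 11, D-E 5] → take B-E (3); add E.
Vertex order: A, C, D, B, E. The 4th vertex is B.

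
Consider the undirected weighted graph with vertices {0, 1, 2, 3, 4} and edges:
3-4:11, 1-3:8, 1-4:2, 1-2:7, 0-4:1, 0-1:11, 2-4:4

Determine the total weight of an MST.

Prim, starting at 0.
Step 1: frontier [0-4 1, 0-1 11] → take 0-4 (1); add 4.
Step 2: frontier [0-1 11, 1-4 2, 2-4 4, 3-4 11] → take 1-4 (2); add 1.
Step 3: frontier [1-2 7, 1-3 8, 2-4 4, 3-4 11] → take 2-4 (4); add 2.
Step 4: frontier [1-3 8, 3-4 11] → take 1-3 (8); add 3.
MST edges: 0-4, 1-4, 2-4, 1-3; total weight 1+2+4+8 = 15.

15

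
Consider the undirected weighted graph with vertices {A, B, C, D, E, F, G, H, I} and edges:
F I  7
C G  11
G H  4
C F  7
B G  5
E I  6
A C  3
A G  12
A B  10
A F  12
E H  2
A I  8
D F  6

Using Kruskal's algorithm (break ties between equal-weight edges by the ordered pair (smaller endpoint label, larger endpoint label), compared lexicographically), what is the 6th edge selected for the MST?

E-I

Sort edges by weight, then run Kruskal:
E H (2): add — endpoints in different components.
A C (3): add — endpoints in different components.
G H (4): add — endpoints in different components.
B G (5): add — endpoints in different components.
D F (6): add — endpoints in different components.
E I (6): add — endpoints in different components.
C F (7): add — endpoints in different components.
F I (7): add — endpoints in different components.
The 6th edge added is E I.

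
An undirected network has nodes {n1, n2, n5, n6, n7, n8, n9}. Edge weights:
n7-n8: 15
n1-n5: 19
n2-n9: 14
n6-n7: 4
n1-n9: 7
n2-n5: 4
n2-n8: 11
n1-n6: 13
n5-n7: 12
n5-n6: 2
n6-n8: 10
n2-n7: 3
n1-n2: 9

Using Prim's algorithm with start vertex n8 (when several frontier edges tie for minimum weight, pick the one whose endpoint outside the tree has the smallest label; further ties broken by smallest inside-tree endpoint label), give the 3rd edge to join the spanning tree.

n2-n5

Prim's algorithm from n8:
Step 1: frontier [n6-n8 10, n2-n8 11, n7-n8 15] → take n6-n8 (10); add n6.
Step 2: frontier [n5-n6 2, n6-n7 4, n1-n6 13, n2-n8 11, n7-n8 15] → take n5-n6 (2); add n5.
Step 3: frontier [n2-n5 4, n5-n7 12, n1-n5 19, n6-n7 4, n1-n6 13, n2-n8 11, n7-n8 15] → take n2-n5 (4); add n2.
Step 4: frontier [n2-n7 3, n1-n2 9, n2-n9 14, n5-n7 12, n1-n5 19, n6-n7 4, n1-n6 13, n7-n8 15] → take n2-n7 (3); add n7.
Step 5: frontier [n1-n2 9, n2-n9 14, n1-n5 19, n1-n6 13] → take n1-n2 (9); add n1.
Step 6: frontier [n1-n9 7, n2-n9 14] → take n1-n9 (7); add n9.
The 3rd edge added is n2-n5.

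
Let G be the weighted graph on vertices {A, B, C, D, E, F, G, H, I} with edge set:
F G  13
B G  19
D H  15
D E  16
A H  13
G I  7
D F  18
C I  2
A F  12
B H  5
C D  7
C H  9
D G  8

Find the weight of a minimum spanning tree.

71

Sort edges by weight, then run Kruskal:
C I (2): add — endpoints in different components.
B H (5): add — endpoints in different components.
C D (7): add — endpoints in different components.
G I (7): add — endpoints in different components.
D G (8): skip — D and G already connected.
C H (9): add — endpoints in different components.
A F (12): add — endpoints in different components.
A H (13): add — endpoints in different components.
F G (13): skip — F and G already connected.
D H (15): skip — D and H already connected.
D E (16): add — endpoints in different components.
MST edges: C I, B H, C D, G I, C H, A F, A H, D E; total weight 2+5+7+7+9+12+13+16 = 71.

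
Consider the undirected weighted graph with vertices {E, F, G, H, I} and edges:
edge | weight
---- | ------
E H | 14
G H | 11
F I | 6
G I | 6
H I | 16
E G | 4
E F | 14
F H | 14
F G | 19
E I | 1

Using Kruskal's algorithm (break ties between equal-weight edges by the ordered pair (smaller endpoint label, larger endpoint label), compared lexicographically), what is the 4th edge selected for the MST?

Kruskal: consider edges lightest-first.
E I (1): add. Components now {E,I} {F} {G} {H}
E G (4): add. Components now {E,G,I} {F} {H}
F I (6): add. Components now {E,F,G,I} {H}
G I (6): skip — G and I already connected.
G H (11): add. Components now {E,F,G,H,I}
The 4th edge added is G H.

G-H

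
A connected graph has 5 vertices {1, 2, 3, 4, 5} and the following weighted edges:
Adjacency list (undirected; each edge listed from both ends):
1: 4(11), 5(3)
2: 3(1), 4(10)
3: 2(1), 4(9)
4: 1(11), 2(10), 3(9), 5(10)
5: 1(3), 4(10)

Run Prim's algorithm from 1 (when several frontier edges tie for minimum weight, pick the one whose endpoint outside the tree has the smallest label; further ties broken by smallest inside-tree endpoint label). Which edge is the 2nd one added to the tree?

4-5

Prim's algorithm from 1:
Step 1: frontier [1—5 3, 1—4 11] → take 1—5 (3); add 5.
Step 2: frontier [1—4 11, 4—5 10] → take 4—5 (10); add 4.
Step 3: frontier [3—4 9, 2—4 10] → take 3—4 (9); add 3.
Step 4: frontier [2—3 1, 2—4 10] → take 2—3 (1); add 2.
The 2nd edge added is 4—5.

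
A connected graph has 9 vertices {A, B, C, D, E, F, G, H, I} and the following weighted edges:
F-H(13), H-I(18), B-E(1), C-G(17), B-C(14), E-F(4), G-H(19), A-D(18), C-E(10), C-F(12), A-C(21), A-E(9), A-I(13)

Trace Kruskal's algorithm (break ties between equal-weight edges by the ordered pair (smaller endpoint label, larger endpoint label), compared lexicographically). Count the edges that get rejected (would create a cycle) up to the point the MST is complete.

2

Kruskal's algorithm — process edges by increasing weight (ties by edge label):
B-E (1): add — endpoints in different components.
E-F (4): add — endpoints in different components.
A-E (9): add — endpoints in different components.
C-E (10): add — endpoints in different components.
C-F (12): skip — C and F already connected.
A-I (13): add — endpoints in different components.
F-H (13): add — endpoints in different components.
B-C (14): skip — B and C already connected.
C-G (17): add — endpoints in different components.
A-D (18): add — endpoints in different components.
Edges rejected before the tree was complete: 2.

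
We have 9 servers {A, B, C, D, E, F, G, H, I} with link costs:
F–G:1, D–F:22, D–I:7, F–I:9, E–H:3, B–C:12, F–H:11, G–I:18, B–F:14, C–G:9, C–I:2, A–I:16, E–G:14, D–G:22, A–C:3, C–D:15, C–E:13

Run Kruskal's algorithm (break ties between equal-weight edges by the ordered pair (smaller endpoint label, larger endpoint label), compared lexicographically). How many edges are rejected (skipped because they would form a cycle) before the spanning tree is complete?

1

Kruskal: consider edges lightest-first.
F–G (1): add — endpoints in different components.
C–I (2): add — endpoints in different components.
A–C (3): add — endpoints in different components.
E–H (3): add — endpoints in different components.
D–I (7): add — endpoints in different components.
C–G (9): add — endpoints in different components.
F–I (9): skip — F and I already connected.
F–H (11): add — endpoints in different components.
B–C (12): add — endpoints in different components.
Edges rejected before the tree was complete: 1.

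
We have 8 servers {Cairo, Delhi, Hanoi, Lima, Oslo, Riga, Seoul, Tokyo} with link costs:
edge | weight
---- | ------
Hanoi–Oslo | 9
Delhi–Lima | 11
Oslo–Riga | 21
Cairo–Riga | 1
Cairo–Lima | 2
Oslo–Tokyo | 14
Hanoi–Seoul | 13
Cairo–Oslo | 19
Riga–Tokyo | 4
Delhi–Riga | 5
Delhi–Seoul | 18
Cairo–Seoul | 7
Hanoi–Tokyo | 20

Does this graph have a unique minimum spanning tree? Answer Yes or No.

Yes

Kruskal: consider edges lightest-first.
Cairo–Riga (1): add — endpoints in different components.
Cairo–Lima (2): add — endpoints in different components.
Riga–Tokyo (4): add — endpoints in different components.
Delhi–Riga (5): add — endpoints in different components.
Cairo–Seoul (7): add — endpoints in different components.
Hanoi–Oslo (9): add — endpoints in different components.
Delhi–Lima (11): skip — Lima and Delhi already connected.
Hanoi–Seoul (13): add — endpoints in different components.
Every non-tree edge has weight strictly greater than the heaviest edge on the tree path between its endpoints, so the MST is unique.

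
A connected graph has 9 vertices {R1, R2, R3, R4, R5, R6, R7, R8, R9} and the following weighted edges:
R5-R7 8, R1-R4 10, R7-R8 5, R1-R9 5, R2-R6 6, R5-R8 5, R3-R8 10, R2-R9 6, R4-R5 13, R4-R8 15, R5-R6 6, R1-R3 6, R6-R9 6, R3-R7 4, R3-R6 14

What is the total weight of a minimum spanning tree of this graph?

47

Grow the tree from R1 using Prim:
Step 1: cheapest edge leaving the tree is R1-R9 (5); add R9.
Step 2: cheapest edge leaving the tree is R2-R9 (6); add R2.
Step 3: cheapest edge leaving the tree is R1-R3 (6); add R3.
Step 4: cheapest edge leaving the tree is R3-R7 (4); add R7.
Step 5: cheapest edge leaving the tree is R7-R8 (5); add R8.
Step 6: cheapest edge leaving the tree is R5-R8 (5); add R5.
Step 7: cheapest edge leaving the tree is R2-R6 (6); add R6.
Step 8: cheapest edge leaving the tree is R1-R4 (10); add R4.
MST edges: R1-R9, R2-R9, R1-R3, R3-R7, R7-R8, R5-R8, R2-R6, R1-R4; total weight 5+6+6+4+5+5+6+10 = 47.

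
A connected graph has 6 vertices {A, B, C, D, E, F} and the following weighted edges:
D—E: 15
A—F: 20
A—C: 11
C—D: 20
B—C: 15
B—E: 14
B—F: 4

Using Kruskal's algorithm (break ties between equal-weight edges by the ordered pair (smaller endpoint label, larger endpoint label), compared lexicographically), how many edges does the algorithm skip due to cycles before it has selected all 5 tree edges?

0

Kruskal: consider edges lightest-first.
B—F (4): add — endpoints in different components.
A—C (11): add — endpoints in different components.
B—E (14): add — endpoints in different components.
B—C (15): add — endpoints in different components.
D—E (15): add — endpoints in different components.
Edges rejected before the tree was complete: 0.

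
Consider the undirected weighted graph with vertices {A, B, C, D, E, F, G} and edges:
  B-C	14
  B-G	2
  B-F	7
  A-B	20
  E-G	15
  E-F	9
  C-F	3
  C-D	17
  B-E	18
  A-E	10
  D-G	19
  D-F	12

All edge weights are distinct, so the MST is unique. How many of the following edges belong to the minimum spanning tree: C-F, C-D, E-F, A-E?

3

Sort edges by weight, then run Kruskal:
B-G (2): add. Components now {A} {B,G} {C} {D} {E} {F}
C-F (3): add. Components now {A} {B,G} {C,F} {D} {E}
B-F (7): add. Components now {A} {B,C,F,G} {D} {E}
E-F (9): add. Components now {A} {B,C,E,F,G} {D}
A-E (10): add. Components now {A,B,C,E,F,G} {D}
D-F (12): add. Components now {A,B,C,D,E,F,G}
MST edge set: {B-G, C-F, B-F, E-F, A-E, D-F}.
Of the listed edges, {C-F, E-F, A-E} are in the MST → 3.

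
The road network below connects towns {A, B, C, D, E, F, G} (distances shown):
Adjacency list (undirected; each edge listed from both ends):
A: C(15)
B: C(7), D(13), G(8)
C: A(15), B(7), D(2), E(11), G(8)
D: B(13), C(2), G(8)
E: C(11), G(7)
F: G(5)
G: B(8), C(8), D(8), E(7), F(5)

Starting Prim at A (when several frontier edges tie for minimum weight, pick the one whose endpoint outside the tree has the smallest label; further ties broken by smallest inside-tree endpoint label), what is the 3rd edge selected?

B-C

Grow the tree from A using Prim:
Step 1: frontier [A C 15] → take A C (15); add C.
Step 2: frontier [C D 2, B C 7, C G 8, C E 11] → take C D (2); add D.
Step 3: frontier [B C 7, C G 8, C E 11, D G 8, B D 13] → take B C (7); add B.
Step 4: frontier [B G 8, C G 8, C E 11, D G 8] → take B G (8); add G.
Step 5: frontier [C E 11, F G 5, E G 7] → take F G (5); add F.
Step 6: frontier [C E 11, E G 7] → take E G (7); add E.
The 3rd edge added is B C.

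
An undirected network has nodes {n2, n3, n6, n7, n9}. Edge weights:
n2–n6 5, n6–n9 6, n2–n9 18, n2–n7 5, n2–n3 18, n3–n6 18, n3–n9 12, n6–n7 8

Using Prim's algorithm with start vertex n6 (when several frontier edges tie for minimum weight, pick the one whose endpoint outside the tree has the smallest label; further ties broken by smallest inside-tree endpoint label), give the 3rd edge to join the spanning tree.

n6-n9

Prim's algorithm from n6:
Step 1: cheapest edge leaving the tree is n2–n6 (5); add n2.
Step 2: cheapest edge leaving the tree is n2–n7 (5); add n7.
Step 3: cheapest edge leaving the tree is n6–n9 (6); add n9.
Step 4: cheapest edge leaving the tree is n3–n9 (12); add n3.
The 3rd edge added is n6–n9.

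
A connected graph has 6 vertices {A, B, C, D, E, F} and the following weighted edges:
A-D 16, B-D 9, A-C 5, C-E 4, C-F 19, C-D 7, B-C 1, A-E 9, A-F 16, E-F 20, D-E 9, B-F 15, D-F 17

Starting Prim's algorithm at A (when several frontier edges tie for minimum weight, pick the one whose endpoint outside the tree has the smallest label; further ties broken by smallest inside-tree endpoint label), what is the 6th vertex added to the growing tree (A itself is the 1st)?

Grow the tree from A using Prim:
Step 1: cheapest edge leaving the tree is A-C (5); add C.
Step 2: cheapest edge leaving the tree is B-C (1); add B.
Step 3: cheapest edge leaving the tree is C-E (4); add E.
Step 4: cheapest edge leaving the tree is C-D (7); add D.
Step 5: cheapest edge leaving the tree is B-F (15); add F.
Vertex order: A, C, B, E, D, F. The 6th vertex is F.

F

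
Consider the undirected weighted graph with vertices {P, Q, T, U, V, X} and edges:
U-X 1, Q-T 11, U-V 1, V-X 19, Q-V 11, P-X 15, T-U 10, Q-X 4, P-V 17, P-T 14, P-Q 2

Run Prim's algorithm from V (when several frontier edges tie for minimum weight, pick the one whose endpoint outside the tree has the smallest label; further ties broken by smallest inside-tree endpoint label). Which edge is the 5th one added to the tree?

Prim's algorithm from V:
Step 1: cheapest edge leaving the tree is U-V (1); add U.
Step 2: cheapest edge leaving the tree is U-X (1); add X.
Step 3: cheapest edge leaving the tree is Q-X (4); add Q.
Step 4: cheapest edge leaving the tree is P-Q (2); add P.
Step 5: cheapest edge leaving the tree is T-U (10); add T.
The 5th edge added is T-U.

T-U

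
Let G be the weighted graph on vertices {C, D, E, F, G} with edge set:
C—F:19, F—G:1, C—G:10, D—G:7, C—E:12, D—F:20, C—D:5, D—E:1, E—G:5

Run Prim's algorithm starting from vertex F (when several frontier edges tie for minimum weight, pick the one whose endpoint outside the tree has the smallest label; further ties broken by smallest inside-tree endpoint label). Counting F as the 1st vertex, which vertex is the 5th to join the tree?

C

Prim's algorithm from F:
Step 1: frontier [F—G 1, C—F 19, D—F 20] → take F—G (1); add G.
Step 2: frontier [C—F 19, D—F 20, E—G 5, D—G 7, C—G 10] → take E—G (5); add E.
Step 3: frontier [D—E 1, C—E 12, C—F 19, D—F 20, D—G 7, C—G 10] → take D—E (1); add D.
Step 4: frontier [C—D 5, C—E 12, C—F 19, C—G 10] → take C—D (5); add C.
Vertex order: F, G, E, D, C. The 5th vertex is C.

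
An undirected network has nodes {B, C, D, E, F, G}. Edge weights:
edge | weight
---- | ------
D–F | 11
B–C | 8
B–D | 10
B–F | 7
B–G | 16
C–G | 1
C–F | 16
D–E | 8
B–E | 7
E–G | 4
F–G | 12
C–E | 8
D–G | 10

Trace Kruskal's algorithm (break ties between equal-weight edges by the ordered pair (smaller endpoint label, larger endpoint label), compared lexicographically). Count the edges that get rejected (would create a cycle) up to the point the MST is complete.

Kruskal: consider edges lightest-first.
C–G (1): add — endpoints in different components.
E–G (4): add — endpoints in different components.
B–E (7): add — endpoints in different components.
B–F (7): add — endpoints in different components.
B–C (8): skip — B and C already connected.
C–E (8): skip — C and E already connected.
D–E (8): add — endpoints in different components.
Edges rejected before the tree was complete: 2.

2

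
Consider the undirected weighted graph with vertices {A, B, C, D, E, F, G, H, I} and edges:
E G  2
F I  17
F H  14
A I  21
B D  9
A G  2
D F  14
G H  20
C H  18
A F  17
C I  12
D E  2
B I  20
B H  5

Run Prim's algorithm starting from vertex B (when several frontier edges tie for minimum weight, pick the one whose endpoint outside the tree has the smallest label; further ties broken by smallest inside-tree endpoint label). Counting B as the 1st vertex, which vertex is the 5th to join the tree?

Prim, starting at B.
Step 1: cheapest edge leaving the tree is B H (5); add H.
Step 2: cheapest edge leaving the tree is B D (9); add D.
Step 3: cheapest edge leaving the tree is D E (2); add E.
Step 4: cheapest edge leaving the tree is E G (2); add G.
Step 5: cheapest edge leaving the tree is A G (2); add A.
Step 6: cheapest edge leaving the tree is D F (14); add F.
Step 7: cheapest edge leaving the tree is F I (17); add I.
Step 8: cheapest edge leaving the tree is C I (12); add C.
Vertex order: B, H, D, E, G, A, F, I, C. The 5th vertex is G.

G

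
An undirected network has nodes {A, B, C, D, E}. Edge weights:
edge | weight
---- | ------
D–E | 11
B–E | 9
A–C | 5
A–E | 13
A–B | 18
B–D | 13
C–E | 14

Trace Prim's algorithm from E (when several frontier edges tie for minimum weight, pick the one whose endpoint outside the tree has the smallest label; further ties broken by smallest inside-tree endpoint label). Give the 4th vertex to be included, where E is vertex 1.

Grow the tree from E using Prim:
Step 1: cheapest edge leaving the tree is B–E (9); add B.
Step 2: cheapest edge leaving the tree is D–E (11); add D.
Step 3: cheapest edge leaving the tree is A–E (13); add A.
Step 4: cheapest edge leaving the tree is A–C (5); add C.
Vertex order: E, B, D, A, C. The 4th vertex is A.

A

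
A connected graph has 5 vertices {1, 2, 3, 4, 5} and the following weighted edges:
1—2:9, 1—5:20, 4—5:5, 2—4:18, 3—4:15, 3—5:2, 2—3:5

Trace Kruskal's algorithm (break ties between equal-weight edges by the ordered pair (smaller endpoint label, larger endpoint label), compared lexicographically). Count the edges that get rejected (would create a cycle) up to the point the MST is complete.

Kruskal's algorithm — process edges by increasing weight (ties by edge label):
3—5 (2): add. Components now {1} {2} {3,5} {4}
2—3 (5): add. Components now {1} {2,3,5} {4}
4—5 (5): add. Components now {1} {2,3,4,5}
1—2 (9): add. Components now {1,2,3,4,5}
Edges rejected before the tree was complete: 0.

0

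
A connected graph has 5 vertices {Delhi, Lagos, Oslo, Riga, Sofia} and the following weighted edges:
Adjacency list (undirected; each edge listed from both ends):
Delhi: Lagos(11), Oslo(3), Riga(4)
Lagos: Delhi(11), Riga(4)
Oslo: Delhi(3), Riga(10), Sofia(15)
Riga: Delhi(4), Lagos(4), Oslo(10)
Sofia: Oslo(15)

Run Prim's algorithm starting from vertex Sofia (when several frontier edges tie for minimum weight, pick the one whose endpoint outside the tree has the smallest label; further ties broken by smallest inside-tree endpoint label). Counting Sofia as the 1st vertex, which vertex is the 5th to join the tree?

Lagos

Prim's algorithm from Sofia:
Step 1: cheapest edge leaving the tree is Oslo—Sofia (15); add Oslo.
Step 2: cheapest edge leaving the tree is Delhi—Oslo (3); add Delhi.
Step 3: cheapest edge leaving the tree is Delhi—Riga (4); add Riga.
Step 4: cheapest edge leaving the tree is Lagos—Riga (4); add Lagos.
Vertex order: Sofia, Oslo, Delhi, Riga, Lagos. The 5th vertex is Lagos.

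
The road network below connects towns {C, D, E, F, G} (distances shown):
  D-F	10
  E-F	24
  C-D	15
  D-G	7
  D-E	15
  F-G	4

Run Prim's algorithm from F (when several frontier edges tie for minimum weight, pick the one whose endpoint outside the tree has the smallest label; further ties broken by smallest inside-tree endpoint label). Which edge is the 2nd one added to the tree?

D-G

Prim, starting at F.
Step 1: frontier [F-G 4, D-F 10, E-F 24] → take F-G (4); add G.
Step 2: frontier [D-F 10, E-F 24, D-G 7] → take D-G (7); add D.
Step 3: frontier [C-D 15, D-E 15, E-F 24] → take C-D (15); add C.
Step 4: frontier [D-E 15, E-F 24] → take D-E (15); add E.
The 2nd edge added is D-G.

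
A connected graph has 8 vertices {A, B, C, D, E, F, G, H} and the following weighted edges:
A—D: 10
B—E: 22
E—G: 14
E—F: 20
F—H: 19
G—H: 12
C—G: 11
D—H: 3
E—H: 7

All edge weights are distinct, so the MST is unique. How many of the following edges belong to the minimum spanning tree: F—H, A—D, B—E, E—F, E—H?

Kruskal's algorithm — process edges by increasing weight (ties by edge label):
D—H (3): add — endpoints in different components.
E—H (7): add — endpoints in different components.
A—D (10): add — endpoints in different components.
C—G (11): add — endpoints in different components.
G—H (12): add — endpoints in different components.
E—G (14): skip — E and G already connected.
F—H (19): add — endpoints in different components.
E—F (20): skip — E and F already connected.
B—E (22): add — endpoints in different components.
MST edge set: {D—H, E—H, A—D, C—G, G—H, F—H, B—E}.
Of the listed edges, {F—H, A—D, B—E, E—H} are in the MST → 4.

4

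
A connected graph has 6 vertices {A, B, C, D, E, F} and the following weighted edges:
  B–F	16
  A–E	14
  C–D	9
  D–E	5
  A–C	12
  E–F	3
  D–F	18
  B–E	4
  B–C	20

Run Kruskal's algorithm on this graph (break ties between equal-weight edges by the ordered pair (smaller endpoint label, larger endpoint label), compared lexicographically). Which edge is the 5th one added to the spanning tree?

Kruskal's algorithm — process edges by increasing weight (ties by edge label):
E–F (3): add — endpoints in different components.
B–E (4): add — endpoints in different components.
D–E (5): add — endpoints in different components.
C–D (9): add — endpoints in different components.
A–C (12): add — endpoints in different components.
The 5th edge added is A–C.

A-C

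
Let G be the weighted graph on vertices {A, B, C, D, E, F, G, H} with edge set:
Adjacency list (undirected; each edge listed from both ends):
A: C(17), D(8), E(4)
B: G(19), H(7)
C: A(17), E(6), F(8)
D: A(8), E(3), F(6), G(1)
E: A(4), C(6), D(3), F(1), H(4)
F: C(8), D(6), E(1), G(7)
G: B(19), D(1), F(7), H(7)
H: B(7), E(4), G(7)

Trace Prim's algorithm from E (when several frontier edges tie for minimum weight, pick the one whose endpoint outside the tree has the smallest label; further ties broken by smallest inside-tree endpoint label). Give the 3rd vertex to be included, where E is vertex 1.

Prim's algorithm from E:
Step 1: frontier [E F 1, D E 3, A E 4, E H 4, C E 6] → take E F (1); add F.
Step 2: frontier [D E 3, A E 4, E H 4, C E 6, D F 6, F G 7, C F 8] → take D E (3); add D.
Step 3: frontier [D G 1, A D 8, A E 4, E H 4, C E 6, F G 7, C F 8] → take D G (1); add G.
Step 4: frontier [A D 8, A E 4, E H 4, C E 6, C F 8, G H 7, B G 19] → take A E (4); add A.
Step 5: frontier [A C 17, E H 4, C E 6, C F 8, G H 7, B G 19] → take E H (4); add H.
Step 6: frontier [A C 17, C E 6, C F 8, B G 19, B H 7] → take C E (6); add C.
Step 7: frontier [B G 19, B H 7] → take B H (7); add B.
Vertex order: E, F, D, G, A, H, C, B. The 3rd vertex is D.

D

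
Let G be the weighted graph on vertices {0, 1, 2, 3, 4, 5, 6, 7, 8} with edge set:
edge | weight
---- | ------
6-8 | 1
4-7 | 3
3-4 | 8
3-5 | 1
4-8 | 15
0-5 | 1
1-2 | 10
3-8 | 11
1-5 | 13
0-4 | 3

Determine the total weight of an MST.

43

Kruskal: consider edges lightest-first.
0-5 (1): add — endpoints in different components.
3-5 (1): add — endpoints in different components.
6-8 (1): add — endpoints in different components.
0-4 (3): add — endpoints in different components.
4-7 (3): add — endpoints in different components.
3-4 (8): skip — 3 and 4 already connected.
1-2 (10): add — endpoints in different components.
3-8 (11): add — endpoints in different components.
1-5 (13): add — endpoints in different components.
MST edges: 0-5, 3-5, 6-8, 0-4, 4-7, 1-2, 3-8, 1-5; total weight 1+1+1+3+3+10+11+13 = 43.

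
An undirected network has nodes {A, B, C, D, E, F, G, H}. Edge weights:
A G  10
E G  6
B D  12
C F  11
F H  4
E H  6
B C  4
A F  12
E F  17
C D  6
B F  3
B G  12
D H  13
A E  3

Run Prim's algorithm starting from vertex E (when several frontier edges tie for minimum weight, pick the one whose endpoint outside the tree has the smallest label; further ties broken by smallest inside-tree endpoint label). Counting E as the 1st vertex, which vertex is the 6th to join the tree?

Prim's algorithm from E:
Step 1: cheapest edge leaving the tree is A E (3); add A.
Step 2: cheapest edge leaving the tree is E G (6); add G.
Step 3: cheapest edge leaving the tree is E H (6); add H.
Step 4: cheapest edge leaving the tree is F H (4); add F.
Step 5: cheapest edge leaving the tree is B F (3); add B.
Step 6: cheapest edge leaving the tree is B C (4); add C.
Step 7: cheapest edge leaving the tree is C D (6); add D.
Vertex order: E, A, G, H, F, B, C, D. The 6th vertex is B.

B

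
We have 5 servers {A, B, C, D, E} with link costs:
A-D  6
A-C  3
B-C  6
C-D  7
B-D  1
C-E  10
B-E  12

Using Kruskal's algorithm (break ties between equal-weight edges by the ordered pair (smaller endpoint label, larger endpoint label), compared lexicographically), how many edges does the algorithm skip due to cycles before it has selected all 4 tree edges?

Sort edges by weight, then run Kruskal:
B-D (1): add — endpoints in different components.
A-C (3): add — endpoints in different components.
A-D (6): add — endpoints in different components.
B-C (6): skip — B and C already connected.
C-D (7): skip — C and D already connected.
C-E (10): add — endpoints in different components.
Edges rejected before the tree was complete: 2.

2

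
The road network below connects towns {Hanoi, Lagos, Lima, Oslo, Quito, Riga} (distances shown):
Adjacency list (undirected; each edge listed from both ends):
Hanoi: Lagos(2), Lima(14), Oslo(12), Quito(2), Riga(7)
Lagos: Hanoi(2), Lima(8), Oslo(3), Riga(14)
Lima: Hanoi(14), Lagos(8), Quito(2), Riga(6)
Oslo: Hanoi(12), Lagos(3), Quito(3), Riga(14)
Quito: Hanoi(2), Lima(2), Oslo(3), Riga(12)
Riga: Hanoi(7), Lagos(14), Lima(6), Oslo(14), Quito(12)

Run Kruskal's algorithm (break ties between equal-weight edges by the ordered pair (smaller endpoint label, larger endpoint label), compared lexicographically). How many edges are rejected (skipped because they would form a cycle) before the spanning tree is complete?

Kruskal: consider edges lightest-first.
Hanoi Lagos (2): add — endpoints in different components.
Hanoi Quito (2): add — endpoints in different components.
Lima Quito (2): add — endpoints in different components.
Lagos Oslo (3): add — endpoints in different components.
Oslo Quito (3): skip — Oslo and Quito already connected.
Lima Riga (6): add — endpoints in different components.
Edges rejected before the tree was complete: 1.

1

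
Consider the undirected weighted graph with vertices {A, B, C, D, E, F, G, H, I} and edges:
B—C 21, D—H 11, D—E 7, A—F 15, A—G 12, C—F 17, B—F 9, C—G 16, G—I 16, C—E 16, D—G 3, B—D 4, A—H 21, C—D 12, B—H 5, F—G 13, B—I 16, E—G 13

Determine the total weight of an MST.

Sort edges by weight, then run Kruskal:
D—G (3): add — endpoints in different components.
B—D (4): add — endpoints in different components.
B—H (5): add — endpoints in different components.
D—E (7): add — endpoints in different components.
B—F (9): add — endpoints in different components.
D—H (11): skip — D and H already connected.
A—G (12): add — endpoints in different components.
C—D (12): add — endpoints in different components.
E—G (13): skip — E and G already connected.
F—G (13): skip — F and G already connected.
A—F (15): skip — A and F already connected.
B—I (16): add — endpoints in different components.
MST edges: D—G, B—D, B—H, D—E, B—F, A—G, C—D, B—I; total weight 3+4+5+7+9+12+12+16 = 68.

68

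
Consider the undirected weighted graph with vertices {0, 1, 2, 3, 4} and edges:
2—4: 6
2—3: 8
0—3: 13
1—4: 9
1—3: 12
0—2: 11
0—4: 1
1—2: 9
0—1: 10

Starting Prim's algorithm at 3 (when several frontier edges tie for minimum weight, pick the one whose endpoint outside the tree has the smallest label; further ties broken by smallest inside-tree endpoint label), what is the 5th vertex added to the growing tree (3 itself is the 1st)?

Grow the tree from 3 using Prim:
Step 1: frontier [2—3 8, 1—3 12, 0—3 13] → take 2—3 (8); add 2.
Step 2: frontier [2—4 6, 1—2 9, 0—2 11, 1—3 12, 0—3 13] → take 2—4 (6); add 4.
Step 3: frontier [1—2 9, 0—2 11, 1—3 12, 0—3 13, 0—4 1, 1—4 9] → take 0—4 (1); add 0.
Step 4: frontier [0—1 10, 1—2 9, 1—3 12, 1—4 9] → take 1—2 (9); add 1.
Vertex order: 3, 2, 4, 0, 1. The 5th vertex is 1.

1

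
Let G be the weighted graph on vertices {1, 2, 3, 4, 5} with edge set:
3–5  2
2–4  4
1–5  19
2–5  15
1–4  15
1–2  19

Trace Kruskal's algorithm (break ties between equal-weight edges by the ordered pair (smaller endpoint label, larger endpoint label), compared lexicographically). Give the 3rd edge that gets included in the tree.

Kruskal: consider edges lightest-first.
3–5 (2): add. Components now {1} {2} {3,5} {4}
2–4 (4): add. Components now {1} {2,4} {3,5}
1–4 (15): add. Components now {1,2,4} {3,5}
2–5 (15): add. Components now {1,2,3,4,5}
The 3rd edge added is 1–4.

1-4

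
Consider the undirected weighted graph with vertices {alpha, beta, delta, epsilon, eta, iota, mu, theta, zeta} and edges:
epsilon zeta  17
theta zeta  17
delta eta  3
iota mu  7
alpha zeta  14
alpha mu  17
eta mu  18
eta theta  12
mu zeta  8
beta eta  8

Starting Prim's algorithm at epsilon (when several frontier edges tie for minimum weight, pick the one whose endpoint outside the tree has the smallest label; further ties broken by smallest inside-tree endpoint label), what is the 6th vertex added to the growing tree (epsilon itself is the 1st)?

theta

Grow the tree from epsilon using Prim:
Step 1: frontier [epsilon zeta 17] → take epsilon zeta (17); add zeta.
Step 2: frontier [mu zeta 8, alpha zeta 14, theta zeta 17] → take mu zeta (8); add mu.
Step 3: frontier [iota mu 7, alpha mu 17, eta mu 18, alpha zeta 14, theta zeta 17] → take iota mu (7); add iota.
Step 4: frontier [alpha mu 17, eta mu 18, alpha zeta 14, theta zeta 17] → take alpha zeta (14); add alpha.
Step 5: frontier [eta mu 18, theta zeta 17] → take theta zeta (17); add theta.
Step 6: frontier [eta mu 18, eta theta 12] → take eta theta (12); add eta.
Step 7: frontier [delta eta 3, beta eta 8] → take delta eta (3); add delta.
Step 8: frontier [beta eta 8] → take beta eta (8); add beta.
Vertex order: epsilon, zeta, mu, iota, alpha, theta, eta, delta, beta. The 6th vertex is theta.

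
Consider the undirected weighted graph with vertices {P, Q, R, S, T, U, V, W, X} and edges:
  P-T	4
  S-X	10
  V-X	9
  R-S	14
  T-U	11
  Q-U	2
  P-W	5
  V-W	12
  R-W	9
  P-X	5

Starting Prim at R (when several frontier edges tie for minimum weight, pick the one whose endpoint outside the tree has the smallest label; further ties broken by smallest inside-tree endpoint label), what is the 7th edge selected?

Prim's algorithm from R:
Step 1: cheapest edge leaving the tree is R-W (9); add W.
Step 2: cheapest edge leaving the tree is P-W (5); add P.
Step 3: cheapest edge leaving the tree is P-T (4); add T.
Step 4: cheapest edge leaving the tree is P-X (5); add X.
Step 5: cheapest edge leaving the tree is V-X (9); add V.
Step 6: cheapest edge leaving the tree is S-X (10); add S.
Step 7: cheapest edge leaving the tree is T-U (11); add U.
Step 8: cheapest edge leaving the tree is Q-U (2); add Q.
The 7th edge added is T-U.

T-U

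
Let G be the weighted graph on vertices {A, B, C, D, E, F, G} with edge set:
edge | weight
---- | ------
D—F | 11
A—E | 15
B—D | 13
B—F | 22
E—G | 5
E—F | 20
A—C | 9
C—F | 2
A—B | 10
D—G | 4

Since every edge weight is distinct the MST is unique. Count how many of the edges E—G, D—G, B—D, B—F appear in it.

Kruskal: consider edges lightest-first.
C—F (2): add — endpoints in different components.
D—G (4): add — endpoints in different components.
E—G (5): add — endpoints in different components.
A—C (9): add — endpoints in different components.
A—B (10): add — endpoints in different components.
D—F (11): add — endpoints in different components.
MST edge set: {C—F, D—G, E—G, A—C, A—B, D—F}.
Of the listed edges, {E—G, D—G} are in the MST → 2.

2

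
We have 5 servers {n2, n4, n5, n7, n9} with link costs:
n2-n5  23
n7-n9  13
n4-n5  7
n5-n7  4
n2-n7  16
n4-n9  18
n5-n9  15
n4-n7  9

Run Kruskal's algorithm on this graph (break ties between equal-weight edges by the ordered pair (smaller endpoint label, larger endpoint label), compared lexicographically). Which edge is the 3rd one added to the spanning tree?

n7-n9

Kruskal's algorithm — process edges by increasing weight (ties by edge label):
n5-n7 (4): add. Components now {n2} {n5,n7} {n4} {n9}
n4-n5 (7): add. Components now {n2} {n4,n5,n7} {n9}
n4-n7 (9): skip — n4 and n7 already connected.
n7-n9 (13): add. Components now {n2} {n4,n5,n7,n9}
n5-n9 (15): skip — n5 and n9 already connected.
n2-n7 (16): add. Components now {n2,n4,n5,n7,n9}
The 3rd edge added is n7-n9.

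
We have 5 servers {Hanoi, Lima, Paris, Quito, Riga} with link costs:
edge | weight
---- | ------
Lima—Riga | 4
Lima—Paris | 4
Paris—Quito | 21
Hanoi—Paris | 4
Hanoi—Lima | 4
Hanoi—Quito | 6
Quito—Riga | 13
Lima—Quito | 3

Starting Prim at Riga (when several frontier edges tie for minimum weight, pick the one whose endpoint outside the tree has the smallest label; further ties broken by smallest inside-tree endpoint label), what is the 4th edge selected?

Hanoi-Paris

Prim's algorithm from Riga:
Step 1: frontier [Lima—Riga 4, Quito—Riga 13] → take Lima—Riga (4); add Lima.
Step 2: frontier [Lima—Quito 3, Hanoi—Lima 4, Lima—Paris 4, Quito—Riga 13] → take Lima—Quito (3); add Quito.
Step 3: frontier [Hanoi—Lima 4, Lima—Paris 4, Hanoi—Quito 6, Paris—Quito 21] → take Hanoi—Lima (4); add Hanoi.
Step 4: frontier [Hanoi—Paris 4, Lima—Paris 4, Paris—Quito 21] → take Hanoi—Paris (4); add Paris.
The 4th edge added is Hanoi—Paris.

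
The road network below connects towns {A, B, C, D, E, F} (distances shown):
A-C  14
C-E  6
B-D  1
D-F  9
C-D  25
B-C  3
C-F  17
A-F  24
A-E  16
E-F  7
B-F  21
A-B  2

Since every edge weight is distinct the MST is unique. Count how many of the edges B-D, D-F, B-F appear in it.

Kruskal: consider edges lightest-first.
B-D (1): add — endpoints in different components.
A-B (2): add — endpoints in different components.
B-C (3): add — endpoints in different components.
C-E (6): add — endpoints in different components.
E-F (7): add — endpoints in different components.
MST edge set: {B-D, A-B, B-C, C-E, E-F}.
Of the listed edges, {B-D} are in the MST → 1.

1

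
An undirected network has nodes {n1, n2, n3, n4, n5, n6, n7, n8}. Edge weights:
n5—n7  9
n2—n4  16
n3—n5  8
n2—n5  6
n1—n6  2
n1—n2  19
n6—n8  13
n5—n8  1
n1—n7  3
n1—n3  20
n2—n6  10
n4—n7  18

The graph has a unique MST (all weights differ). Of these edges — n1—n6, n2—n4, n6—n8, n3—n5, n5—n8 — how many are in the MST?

Kruskal: consider edges lightest-first.
n5—n8 (1): add — endpoints in different components.
n1—n6 (2): add — endpoints in different components.
n1—n7 (3): add — endpoints in different components.
n2—n5 (6): add — endpoints in different components.
n3—n5 (8): add — endpoints in different components.
n5—n7 (9): add — endpoints in different components.
n2—n6 (10): skip — n6 and n2 already connected.
n6—n8 (13): skip — n8 and n6 already connected.
n2—n4 (16): add — endpoints in different components.
MST edge set: {n5—n8, n1—n6, n1—n7, n2—n5, n3—n5, n5—n7, n2—n4}.
Of the listed edges, {n1—n6, n2—n4, n3—n5, n5—n8} are in the MST → 4.

4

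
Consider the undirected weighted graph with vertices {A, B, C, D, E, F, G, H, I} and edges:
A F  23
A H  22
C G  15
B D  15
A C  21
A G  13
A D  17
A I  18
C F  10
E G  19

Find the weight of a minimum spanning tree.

Kruskal's algorithm — process edges by increasing weight (ties by edge label):
C F (10): add — endpoints in different components.
A G (13): add — endpoints in different components.
B D (15): add — endpoints in different components.
C G (15): add — endpoints in different components.
A D (17): add — endpoints in different components.
A I (18): add — endpoints in different components.
E G (19): add — endpoints in different components.
A C (21): skip — A and C already connected.
A H (22): add — endpoints in different components.
MST edges: C F, A G, B D, C G, A D, A I, E G, A H; total weight 10+13+15+15+17+18+19+22 = 129.

129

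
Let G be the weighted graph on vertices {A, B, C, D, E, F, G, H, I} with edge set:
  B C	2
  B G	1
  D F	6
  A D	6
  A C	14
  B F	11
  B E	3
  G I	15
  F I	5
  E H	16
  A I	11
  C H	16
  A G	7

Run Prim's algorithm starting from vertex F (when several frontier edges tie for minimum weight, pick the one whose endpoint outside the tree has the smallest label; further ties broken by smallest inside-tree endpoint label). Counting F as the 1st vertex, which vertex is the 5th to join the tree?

Prim's algorithm from F:
Step 1: cheapest edge leaving the tree is F I (5); add I.
Step 2: cheapest edge leaving the tree is D F (6); add D.
Step 3: cheapest edge leaving the tree is A D (6); add A.
Step 4: cheapest edge leaving the tree is A G (7); add G.
Step 5: cheapest edge leaving the tree is B G (1); add B.
Step 6: cheapest edge leaving the tree is B C (2); add C.
Step 7: cheapest edge leaving the tree is B E (3); add E.
Step 8: cheapest edge leaving the tree is C H (16); add H.
Vertex order: F, I, D, A, G, B, C, E, H. The 5th vertex is G.

G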